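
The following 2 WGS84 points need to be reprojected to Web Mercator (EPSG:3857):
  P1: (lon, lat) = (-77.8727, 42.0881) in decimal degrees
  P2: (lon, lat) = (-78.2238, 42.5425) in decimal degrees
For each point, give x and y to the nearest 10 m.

P1: x -8668750 m, y 5174190 m; P2: x -8707830 m, y 5242590 m

Web Mercator: x = R·λ, y = R·ln tan(π/4+φ/2), R = 6378137 m.
P1 (42.0881°, -77.8727°) → (-8668749.311, 5174185.546) m.
P2 (42.5425°, -78.2238°) → (-8707833.584, 5242592.925) m.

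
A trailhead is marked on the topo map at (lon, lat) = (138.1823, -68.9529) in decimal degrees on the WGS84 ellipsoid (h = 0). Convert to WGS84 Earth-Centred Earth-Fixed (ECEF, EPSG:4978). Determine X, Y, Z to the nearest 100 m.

X -1712100 m, Y 1531800 m, Z -5930100 m

WGS84: a = 6378137 m, e² = 0.006694380; N(φ) = a/√(1−e²sin²φ) = 6396814.021 m.
X = (N+h)·cosφ·cosλ = -1712124.987 m; Y = (N+h)·cosφ·sinλ = 1531768.418 m; Z = (N(1−e²)+h)·sinφ = -5930088.057 m.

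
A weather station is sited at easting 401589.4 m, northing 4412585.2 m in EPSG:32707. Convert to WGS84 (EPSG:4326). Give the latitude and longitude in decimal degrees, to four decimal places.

Zone 7S: λ₀ = -141°, k₀ = 0.9996, false easting 500000 m, false northing 10000000 m.
Meridian distance M = (N − FN)/k₀ = -5589650.7 m.
Inverse transverse Mercator on WGS84 gives φ = -50.43050001°, λ = -142.38560055°.

lat -50.4305°, lon -142.3856°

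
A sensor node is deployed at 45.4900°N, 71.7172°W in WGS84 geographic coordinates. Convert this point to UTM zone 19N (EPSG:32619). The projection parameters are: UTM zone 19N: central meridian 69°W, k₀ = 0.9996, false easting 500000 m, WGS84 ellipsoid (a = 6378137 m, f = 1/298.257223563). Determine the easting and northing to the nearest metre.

E 287678 m, N 5040977 m

Zone 19 central meridian λ₀ = 6×19 − 183 = -69°; Δλ = -2.7172°.
Transverse Mercator on WGS84 with k₀ = 0.9996 gives E = 287677.541 m, N = 5040977.191 m.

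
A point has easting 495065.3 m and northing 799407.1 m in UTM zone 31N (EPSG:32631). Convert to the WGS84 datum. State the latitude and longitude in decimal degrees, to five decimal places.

Zone 31N: λ₀ = 3°, k₀ = 0.9996, false easting 500000 m.
Meridian distance M = (N − FN)/k₀ = 799727.0 m.
Inverse transverse Mercator on WGS84 gives φ = 7.23210013°, λ = 2.95529983°.

lat 7.23210°, lon 2.95530°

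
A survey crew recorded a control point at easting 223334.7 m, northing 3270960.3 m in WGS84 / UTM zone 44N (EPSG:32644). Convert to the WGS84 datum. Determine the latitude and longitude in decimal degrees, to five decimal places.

lat 29.53770°, lon 78.14520°

Zone 44N: λ₀ = 81°, k₀ = 0.9996, false easting 500000 m.
Meridian distance M = (N − FN)/k₀ = 3272269.2 m.
Inverse transverse Mercator on WGS84 gives φ = 29.53769971°, λ = 78.14520032°.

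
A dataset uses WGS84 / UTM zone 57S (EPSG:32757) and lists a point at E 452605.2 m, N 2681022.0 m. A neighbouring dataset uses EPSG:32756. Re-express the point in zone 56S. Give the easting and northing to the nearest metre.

E 724862 m, N 2672525 m

UTM 57S → geographic: φ = -65.98809995°, λ = 157.95620045°.
UTM 56S (λ₀ = 153°) forward: E = 724861.905 m, N = 2672525.113 m.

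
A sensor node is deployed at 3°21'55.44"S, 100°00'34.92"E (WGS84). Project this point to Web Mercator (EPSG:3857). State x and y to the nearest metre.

x 11133029 m, y -374850 m

Web Mercator is spherical with R = a = 6378137 m.
x = R·λ = 6378137 × 1.745498549 = 11133028.878 m.
y = R·ln tan(π/4 + φ/2) = 6378137 × -0.058771114 = -374850.220 m.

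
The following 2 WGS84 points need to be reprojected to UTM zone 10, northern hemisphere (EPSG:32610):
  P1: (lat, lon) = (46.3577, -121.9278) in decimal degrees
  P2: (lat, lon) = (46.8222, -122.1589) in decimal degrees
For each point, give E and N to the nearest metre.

P1: E 582486 m, N 5134350 m; P2: E 564157 m, N 5185750 m

UTM zone 10N: λ₀ = -123°, k₀ = 0.9996.
P1 (46.3577°, -121.9278°) → (582486.088, 5134350.218) m.
P2 (46.8222°, -122.1589°) → (564156.788, 5185749.565) m.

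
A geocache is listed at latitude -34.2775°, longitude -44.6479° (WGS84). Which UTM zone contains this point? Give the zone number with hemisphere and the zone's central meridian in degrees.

Zone 23S, central meridian -45°

UTM zone = ⌊(λ + 180)/6⌋ + 1; -44.6479° ∈ [-48°, -42°) → zone 23.
Hemisphere: S (φ < 0).
Central meridian λ₀ = 6×23 − 183 = -45°.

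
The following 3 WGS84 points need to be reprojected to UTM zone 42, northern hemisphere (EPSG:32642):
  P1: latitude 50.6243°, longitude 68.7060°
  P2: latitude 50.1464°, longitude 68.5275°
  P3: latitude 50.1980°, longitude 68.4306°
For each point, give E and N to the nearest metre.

UTM zone 42N: λ₀ = 69°, k₀ = 0.9996.
P1 (50.6243°, 68.7060°) → (479204.000, 5608088.225) m.
P2 (50.1464°, 68.5275°) → (466240.316, 5555015.195) m.
P3 (50.1980°, 68.4306°) → (459360.727, 5560800.767) m.

P1: E 479204 m, N 5608088 m; P2: E 466240 m, N 5555015 m; P3: E 459361 m, N 5560801 m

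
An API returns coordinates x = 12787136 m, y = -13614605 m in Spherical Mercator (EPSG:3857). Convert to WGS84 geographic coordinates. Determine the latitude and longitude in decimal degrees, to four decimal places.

lat -76.5071°, lon 114.8688°

R = 6378137 m. λ = x/R = 114.86879709°.
φ = 2·arctan(exp(y/R)) − 90° = 2·arctan(0.11829) − 90° = -76.50709910°.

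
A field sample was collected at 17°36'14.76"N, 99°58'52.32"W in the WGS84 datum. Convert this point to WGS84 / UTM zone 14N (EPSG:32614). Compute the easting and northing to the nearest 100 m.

Zone 14 central meridian λ₀ = 6×14 − 183 = -99°; Δλ = -0.9812°.
Transverse Mercator on WGS84 with k₀ = 0.9996 gives E = 395894.089 m, N = 1946655.209 m.

E 395900 m, N 1946700 m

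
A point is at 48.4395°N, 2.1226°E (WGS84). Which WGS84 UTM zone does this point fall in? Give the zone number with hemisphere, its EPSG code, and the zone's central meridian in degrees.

UTM zone = ⌊(λ + 180)/6⌋ + 1; 2.1226° ∈ [0°, 6°) → zone 31.
Hemisphere: N (φ ≥ 0).
Central meridian λ₀ = 6×31 − 183 = 3°.
EPSG code: 32631.

Zone 31N (EPSG:32631), central meridian 3°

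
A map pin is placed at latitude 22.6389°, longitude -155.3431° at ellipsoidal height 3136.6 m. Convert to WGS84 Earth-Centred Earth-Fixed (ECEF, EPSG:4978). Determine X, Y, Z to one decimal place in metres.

X -5355246.3 m, Y -2458259.1 m, Z 2441067.8 m

WGS84: a = 6378137 m, e² = 0.006694380; N(φ) = a/√(1−e²sin²φ) = 6381302.505 m.
X = (N+h)·cosφ·cosλ = -5355246.305 m; Y = (N+h)·cosφ·sinλ = -2458259.148 m; Z = (N(1−e²)+h)·sinφ = 2441067.841 m.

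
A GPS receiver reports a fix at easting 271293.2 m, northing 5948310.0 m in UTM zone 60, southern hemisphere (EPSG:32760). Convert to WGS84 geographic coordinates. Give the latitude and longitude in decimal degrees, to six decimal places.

Zone 60S: λ₀ = 177°, k₀ = 0.9996, false easting 500000 m, false northing 10000000 m.
Meridian distance M = (N − FN)/k₀ = -4053311.3 m.
Inverse transverse Mercator on WGS84 gives φ = -36.58329997°, λ = 174.44370037°.

lat -36.583300°, lon 174.443700°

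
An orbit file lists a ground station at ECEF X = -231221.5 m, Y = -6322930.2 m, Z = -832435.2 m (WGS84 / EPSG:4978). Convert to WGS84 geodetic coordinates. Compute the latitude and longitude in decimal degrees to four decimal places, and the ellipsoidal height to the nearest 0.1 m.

λ = atan2(Y, X) = -92.09430043°; p = √(X²+Y²) = 6327156.5 m.
Bowring's method on WGS84 (a = 6378137 m, b = 6356752.314 m) gives φ = -7.54499985°, h = 3910.109 m.

lat -7.5450°, lon -92.0943°, h 3910.1 m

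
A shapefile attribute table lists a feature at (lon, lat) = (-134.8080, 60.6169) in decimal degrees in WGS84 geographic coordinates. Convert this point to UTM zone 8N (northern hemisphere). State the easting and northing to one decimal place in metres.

Zone 8 central meridian λ₀ = 6×8 − 183 = -135°; Δλ = +0.1920°.
Transverse Mercator on WGS84 with k₀ = 0.9996 gives E = 510509.299 m, N = 6720132.501 m.

E 510509.3 m, N 6720132.5 m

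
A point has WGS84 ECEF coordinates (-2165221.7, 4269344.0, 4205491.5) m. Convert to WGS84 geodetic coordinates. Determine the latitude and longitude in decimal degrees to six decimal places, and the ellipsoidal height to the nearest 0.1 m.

λ = atan2(Y, X) = 116.89209988°; p = √(X²+Y²) = 4787011.9 m.
Bowring's method on WGS84 (a = 6378137 m, b = 6356752.314 m) gives φ = 41.49080043°, h = 3146.463 m.

lat 41.490800°, lon 116.892100°, h 3146.5 m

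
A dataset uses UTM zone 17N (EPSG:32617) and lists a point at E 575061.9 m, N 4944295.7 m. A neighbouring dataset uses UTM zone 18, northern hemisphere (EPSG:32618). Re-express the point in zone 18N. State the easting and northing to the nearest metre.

UTM 17N → geographic: φ = 44.64809957°, λ = -80.05339961°.
UTM 18N (λ₀ = -75°) forward: E = 99277.740 m, N = 4956294.938 m.

E 99278 m, N 4956295 m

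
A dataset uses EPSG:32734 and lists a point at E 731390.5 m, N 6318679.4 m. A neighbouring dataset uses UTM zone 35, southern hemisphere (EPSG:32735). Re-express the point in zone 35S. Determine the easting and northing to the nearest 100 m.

E 172300 m, N 6315900 m

UTM 34S → geographic: φ = -33.24609978°, λ = 23.48360052°.
UTM 35S (λ₀ = 27°) forward: E = 172344.940 m, N = 6315913.410 m.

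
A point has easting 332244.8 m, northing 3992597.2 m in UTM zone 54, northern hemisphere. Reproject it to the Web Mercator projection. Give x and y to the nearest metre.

Unproject from UTM 54N (λ₀ = 141°) → φ = 36.06350033°, λ = 139.13729981°.
Web Mercator (R = 6378137 m): x = 15488693.365 m, y = 4309362.442 m.

x 15488693 m, y 4309362 m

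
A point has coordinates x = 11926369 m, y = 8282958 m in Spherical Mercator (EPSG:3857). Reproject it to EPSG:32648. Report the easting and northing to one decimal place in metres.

Web Mercator inverse (R = 6378137 m) → φ = 59.47130106°, λ = 107.13639557°.
UTM 48N forward: E = 621045.785 m, N = 6594477.805 m.

E 621045.8 m, N 6594477.8 m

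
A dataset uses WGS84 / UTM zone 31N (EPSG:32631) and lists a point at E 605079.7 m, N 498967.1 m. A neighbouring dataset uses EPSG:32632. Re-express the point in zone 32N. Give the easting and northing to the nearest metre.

E -61242 m, N 500850 m

UTM 31N → geographic: φ = 4.51359978°, λ = 3.94719996°.
UTM 32N (λ₀ = 9°) forward: E = -61241.806 m, N = 500850.097 m.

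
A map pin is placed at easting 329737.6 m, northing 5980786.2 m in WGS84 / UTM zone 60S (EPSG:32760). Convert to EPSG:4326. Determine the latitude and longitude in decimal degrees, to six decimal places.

Zone 60S: λ₀ = 177°, k₀ = 0.9996, false easting 500000 m, false northing 10000000 m.
Meridian distance M = (N − FN)/k₀ = -4020822.1 m.
Inverse transverse Mercator on WGS84 gives φ = -36.30289962°, λ = 175.10370031°.

lat -36.302900°, lon 175.103700°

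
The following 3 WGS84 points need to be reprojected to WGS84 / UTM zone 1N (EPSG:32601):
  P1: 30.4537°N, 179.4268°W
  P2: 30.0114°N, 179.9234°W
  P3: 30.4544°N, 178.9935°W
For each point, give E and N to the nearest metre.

P1: E 266979 m, N 3371563 m; P2: E 218015 m, N 3323649 m; P3: E 308595 m, N 3370826 m

UTM zone 1N: λ₀ = -177°, k₀ = 0.9996.
P1 (30.4537°, -179.4268°) → (266978.643, 3371562.874) m.
P2 (30.0114°, -179.9234°) → (218015.493, 3323648.700) m.
P3 (30.4544°, -178.9935°) → (308594.598, 3370826.442) m.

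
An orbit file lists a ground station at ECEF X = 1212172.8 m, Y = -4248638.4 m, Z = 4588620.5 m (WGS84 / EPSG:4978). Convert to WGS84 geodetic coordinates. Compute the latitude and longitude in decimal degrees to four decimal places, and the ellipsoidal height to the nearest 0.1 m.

λ = atan2(Y, X) = -74.07609962°; p = √(X²+Y²) = 4418177.4 m.
Bowring's method on WGS84 (a = 6378137 m, b = 6356752.314 m) gives φ = 46.27630007°, h = 2894.856 m.

lat 46.2763°, lon -74.0761°, h 2894.9 m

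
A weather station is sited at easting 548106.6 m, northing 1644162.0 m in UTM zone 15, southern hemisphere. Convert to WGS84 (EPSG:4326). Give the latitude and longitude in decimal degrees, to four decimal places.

lat -75.2827°, lon -91.3034°

Zone 15S: λ₀ = -93°, k₀ = 0.9996, false easting 500000 m, false northing 10000000 m.
Meridian distance M = (N − FN)/k₀ = -8359181.7 m.
Inverse transverse Mercator on WGS84 gives φ = -75.28269968°, λ = -91.30340115°.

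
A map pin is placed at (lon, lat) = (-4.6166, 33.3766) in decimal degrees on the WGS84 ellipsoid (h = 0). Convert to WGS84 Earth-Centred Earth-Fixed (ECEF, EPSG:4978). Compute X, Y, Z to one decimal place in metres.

WGS84: a = 6378137 m, e² = 0.006694380; N(φ) = a/√(1−e²sin²φ) = 6384608.140 m.
X = (N+h)·cosφ·cosλ = 5314313.533 m; Y = (N+h)·cosφ·sinλ = -429129.205 m; Z = (N(1−e²)+h)·sinφ = 3488913.121 m.

X 5314313.5 m, Y -429129.2 m, Z 3488913.1 m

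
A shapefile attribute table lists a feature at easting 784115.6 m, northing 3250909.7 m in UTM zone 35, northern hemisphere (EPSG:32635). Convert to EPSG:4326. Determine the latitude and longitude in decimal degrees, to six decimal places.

Zone 35N: λ₀ = 27°, k₀ = 0.9996, false easting 500000 m.
Meridian distance M = (N − FN)/k₀ = 3252210.6 m.
Inverse transverse Mercator on WGS84 gives φ = 29.35529984°, λ = 29.92640022°.

lat 29.355300°, lon 29.926400°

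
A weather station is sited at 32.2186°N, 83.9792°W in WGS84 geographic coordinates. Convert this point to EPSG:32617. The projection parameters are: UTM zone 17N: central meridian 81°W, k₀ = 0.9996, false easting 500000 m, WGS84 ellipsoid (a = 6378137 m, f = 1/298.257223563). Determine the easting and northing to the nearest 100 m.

Zone 17 central meridian λ₀ = 6×17 − 183 = -81°; Δλ = -2.9792°.
Transverse Mercator on WGS84 with k₀ = 0.9996 gives E = 219213.323 m, N = 3568560.435 m.

E 219200 m, N 3568600 m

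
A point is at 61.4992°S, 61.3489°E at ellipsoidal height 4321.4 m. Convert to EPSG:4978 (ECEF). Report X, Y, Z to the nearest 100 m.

WGS84: a = 6378137 m, e² = 0.006694380; N(φ) = a/√(1−e²sin²φ) = 6394689.083 m.
X = (N+h)·cosφ·cosλ = 1464038.828 m; Y = (N+h)·cosφ·sinλ = 2679548.252 m; Z = (N(1−e²)+h)·sinφ = -5585896.745 m.

X 1464000 m, Y 2679500 m, Z -5585900 m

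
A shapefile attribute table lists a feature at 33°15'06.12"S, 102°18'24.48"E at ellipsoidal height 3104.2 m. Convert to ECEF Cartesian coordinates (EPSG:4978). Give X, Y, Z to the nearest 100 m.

X -1138600 m, Y 5219100 m, Z -3479000 m

WGS84: a = 6378137 m, e² = 0.006694380; N(φ) = a/√(1−e²sin²φ) = 6384565.290 m.
X = (N+h)·cosφ·cosλ = -1138588.469 m; Y = (N+h)·cosφ·sinλ = 5219062.241 m; Z = (N(1−e²)+h)·sinφ = -3479038.930 m.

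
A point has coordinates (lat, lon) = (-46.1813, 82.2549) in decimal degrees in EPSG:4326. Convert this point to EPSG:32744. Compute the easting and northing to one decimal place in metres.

E 596851.6 m, N 4885043.2 m

Zone 44 central meridian λ₀ = 6×44 − 183 = 81°; Δλ = +1.2549°.
Transverse Mercator on WGS84 with k₀ = 0.9996 gives E = 596851.648 m, N = 4885043.173 m.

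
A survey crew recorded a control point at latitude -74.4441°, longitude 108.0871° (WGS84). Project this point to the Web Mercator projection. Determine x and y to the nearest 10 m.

x 12032200 m, y -12697370 m

Web Mercator is spherical with R = a = 6378137 m.
x = R·λ = 6378137 × 1.886475774 = 12032200.933 m.
y = R·ln tan(π/4 + φ/2) = 6378137 × -1.990764843 = -12697370.906 m.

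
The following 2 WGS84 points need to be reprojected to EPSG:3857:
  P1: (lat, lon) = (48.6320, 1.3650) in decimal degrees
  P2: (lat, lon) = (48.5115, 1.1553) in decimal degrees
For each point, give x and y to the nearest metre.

Web Mercator: x = R·λ, y = R·ln tan(π/4+φ/2), R = 6378137 m.
P1 (48.6320°, 1.3650°) → (151951.105, 6212648.617) m.
P2 (48.5115°, 1.1553°) → (128607.408, 6192376.017) m.

P1: x 151951 m, y 6212649 m; P2: x 128607 m, y 6192376 m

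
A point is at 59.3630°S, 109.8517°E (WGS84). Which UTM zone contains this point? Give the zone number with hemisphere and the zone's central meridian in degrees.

Zone 49S, central meridian 111°

UTM zone = ⌊(λ + 180)/6⌋ + 1; 109.8517° ∈ [108°, 114°) → zone 49.
Hemisphere: S (φ < 0).
Central meridian λ₀ = 6×49 − 183 = 111°.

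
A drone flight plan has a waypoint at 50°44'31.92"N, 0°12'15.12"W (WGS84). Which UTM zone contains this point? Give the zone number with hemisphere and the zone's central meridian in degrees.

Zone 30N, central meridian -3°

UTM zone = ⌊(λ + 180)/6⌋ + 1; -0.2042° ∈ [-6°, 0°) → zone 30.
Hemisphere: N (φ ≥ 0).
Central meridian λ₀ = 6×30 − 183 = -3°.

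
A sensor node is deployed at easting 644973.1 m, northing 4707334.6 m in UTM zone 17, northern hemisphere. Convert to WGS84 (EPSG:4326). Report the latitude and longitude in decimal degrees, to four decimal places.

Zone 17N: λ₀ = -81°, k₀ = 0.9996, false easting 500000 m.
Meridian distance M = (N − FN)/k₀ = 4709218.3 m.
Inverse transverse Mercator on WGS84 gives φ = 42.50480012°, λ = -79.23549983°.

lat 42.5048°, lon -79.2355°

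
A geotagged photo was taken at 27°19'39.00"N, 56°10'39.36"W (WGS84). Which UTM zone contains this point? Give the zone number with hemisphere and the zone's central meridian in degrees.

UTM zone = ⌊(λ + 180)/6⌋ + 1; -56.1776° ∈ [-60°, -54°) → zone 21.
Hemisphere: N (φ ≥ 0).
Central meridian λ₀ = 6×21 − 183 = -57°.

Zone 21N, central meridian -57°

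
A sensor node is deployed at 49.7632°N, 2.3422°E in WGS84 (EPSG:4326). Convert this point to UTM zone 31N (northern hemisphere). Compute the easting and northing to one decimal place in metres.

E 452626.4 m, N 5512510.3 m

Zone 31 central meridian λ₀ = 6×31 − 183 = 3°; Δλ = -0.6578°.
Transverse Mercator on WGS84 with k₀ = 0.9996 gives E = 452626.422 m, N = 5512510.337 m.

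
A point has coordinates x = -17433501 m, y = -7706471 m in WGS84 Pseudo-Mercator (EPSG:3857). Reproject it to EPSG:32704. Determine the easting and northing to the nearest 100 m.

E 646300 m, N 3709400 m

Web Mercator inverse (R = 6378137 m) → φ = -56.73659767°, λ = -156.60780404°.
UTM 4S forward: E = 646329.038 m, N = 3709379.332 m.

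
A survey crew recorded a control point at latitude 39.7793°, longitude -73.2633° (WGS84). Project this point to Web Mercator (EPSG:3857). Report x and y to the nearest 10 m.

x -8155630 m, y 4833920 m

Web Mercator is spherical with R = a = 6378137 m.
x = R·λ = 6378137 × -1.278685806 = -8155633.250 m.
y = R·ln tan(π/4 + φ/2) = 6378137 × 0.757889396 = 4833922.397 m.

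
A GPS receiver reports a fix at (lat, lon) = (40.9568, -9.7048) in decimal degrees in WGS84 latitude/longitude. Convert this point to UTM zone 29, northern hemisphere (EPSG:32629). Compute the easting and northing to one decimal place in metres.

Zone 29 central meridian λ₀ = 6×29 − 183 = -9°; Δλ = -0.7048°.
Transverse Mercator on WGS84 with k₀ = 0.9996 gives E = 440686.342 m, N = 4534200.607 m.

E 440686.3 m, N 4534200.6 m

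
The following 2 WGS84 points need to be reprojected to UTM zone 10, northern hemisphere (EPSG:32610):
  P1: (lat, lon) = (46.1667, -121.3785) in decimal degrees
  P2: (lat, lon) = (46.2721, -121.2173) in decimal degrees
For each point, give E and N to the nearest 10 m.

P1: E 625180 m, N 5113850 m; P2: E 637360 m, N 5125820 m

UTM zone 10N: λ₀ = -123°, k₀ = 0.9996.
P1 (46.1667°, -121.3785°) → (625178.250, 5113847.189) m.
P2 (46.2721°, -121.2173°) → (637359.425, 5125824.825) m.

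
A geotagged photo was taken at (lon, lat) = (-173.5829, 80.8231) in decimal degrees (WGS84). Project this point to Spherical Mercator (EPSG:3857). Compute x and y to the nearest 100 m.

x -19323200 m, y 16089100 m

Web Mercator is spherical with R = a = 6378137 m.
x = R·λ = 6378137 × -3.029593130 = -19323160.038 m.
y = R·ln tan(π/4 + φ/2) = 6378137 × 2.522543692 = 16089129.253 m.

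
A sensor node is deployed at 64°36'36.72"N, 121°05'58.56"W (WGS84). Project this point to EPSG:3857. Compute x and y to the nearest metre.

Web Mercator is spherical with R = a = 6378137 m.
x = R·λ = 6378137 × -2.113586743 = -13480745.807 m.
y = R·ln tan(π/4 + φ/2) = 6378137 × 1.490472454 = 9506437.507 m.

x -13480746 m, y 9506438 m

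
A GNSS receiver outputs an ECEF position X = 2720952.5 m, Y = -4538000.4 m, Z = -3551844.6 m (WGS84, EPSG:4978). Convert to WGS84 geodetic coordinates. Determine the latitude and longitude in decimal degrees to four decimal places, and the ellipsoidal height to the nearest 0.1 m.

lat -34.0506°, lon -59.0534°, h 1332.8 m

λ = atan2(Y, X) = -59.05340034°; p = √(X²+Y²) = 5291222.0 m.
Bowring's method on WGS84 (a = 6378137 m, b = 6356752.314 m) gives φ = -34.05060012°, h = 1332.815 m.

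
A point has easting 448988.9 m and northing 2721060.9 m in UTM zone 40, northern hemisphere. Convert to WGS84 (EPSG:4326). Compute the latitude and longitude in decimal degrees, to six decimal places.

lat 24.602800°, lon 56.496100°

Zone 40N: λ₀ = 57°, k₀ = 0.9996, false easting 500000 m.
Meridian distance M = (N − FN)/k₀ = 2722149.8 m.
Inverse transverse Mercator on WGS84 gives φ = 24.60279986°, λ = 56.49609985°.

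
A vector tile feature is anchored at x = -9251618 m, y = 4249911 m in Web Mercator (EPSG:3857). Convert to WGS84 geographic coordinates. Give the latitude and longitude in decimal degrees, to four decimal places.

lat 35.6306°, lon -83.1087°

R = 6378137 m. λ = x/R = -83.10869852°.
φ = 2·arctan(exp(y/R)) − 90° = 2·arctan(1.94707) − 90° = 35.63060126°.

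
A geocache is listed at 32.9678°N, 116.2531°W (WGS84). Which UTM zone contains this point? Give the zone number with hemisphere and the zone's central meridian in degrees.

Zone 11N, central meridian -117°

UTM zone = ⌊(λ + 180)/6⌋ + 1; -116.2531° ∈ [-120°, -114°) → zone 11.
Hemisphere: N (φ ≥ 0).
Central meridian λ₀ = 6×11 − 183 = -117°.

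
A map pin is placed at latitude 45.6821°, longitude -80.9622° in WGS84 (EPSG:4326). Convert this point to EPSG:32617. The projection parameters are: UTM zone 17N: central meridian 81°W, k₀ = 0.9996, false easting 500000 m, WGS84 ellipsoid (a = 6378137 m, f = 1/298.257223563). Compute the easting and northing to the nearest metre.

Zone 17 central meridian λ₀ = 6×17 − 183 = -81°; Δλ = +0.0378°.
Transverse Mercator on WGS84 with k₀ = 0.9996 gives E = 502943.658 m, N = 5058728.304 m.

E 502944 m, N 5058728 m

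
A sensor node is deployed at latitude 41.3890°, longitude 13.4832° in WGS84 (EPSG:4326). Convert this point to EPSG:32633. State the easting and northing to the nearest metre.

Zone 33 central meridian λ₀ = 6×33 − 183 = 15°; Δλ = -1.5168°.
Transverse Mercator on WGS84 with k₀ = 0.9996 gives E = 373185.849 m, N = 4583051.180 m.

E 373186 m, N 4583051 m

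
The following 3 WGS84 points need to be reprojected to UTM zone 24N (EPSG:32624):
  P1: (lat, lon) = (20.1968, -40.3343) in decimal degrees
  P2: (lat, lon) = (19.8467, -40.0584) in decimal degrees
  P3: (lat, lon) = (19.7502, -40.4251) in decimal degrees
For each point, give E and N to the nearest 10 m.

P1: E 360590 m, N 2233820 m; P2: E 389170 m, N 2194860 m; P3: E 350680 m, N 2184470 m

UTM zone 24N: λ₀ = -39°, k₀ = 0.9996.
P1 (20.1968°, -40.3343°) → (360589.862, 2233819.943) m.
P2 (19.8467°, -40.0584°) → (389174.160, 2194864.826) m.
P3 (19.7502°, -40.4251°) → (350681.385, 2184466.427) m.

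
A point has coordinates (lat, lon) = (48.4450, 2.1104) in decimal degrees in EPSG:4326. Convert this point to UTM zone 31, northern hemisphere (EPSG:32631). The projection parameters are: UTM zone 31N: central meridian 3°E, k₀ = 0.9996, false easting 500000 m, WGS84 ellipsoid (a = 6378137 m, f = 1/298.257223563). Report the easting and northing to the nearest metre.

Zone 31 central meridian λ₀ = 6×31 − 183 = 3°; Δλ = -0.8896°.
Transverse Mercator on WGS84 with k₀ = 0.9996 gives E = 434212.854 m, N = 5366144.247 m.

E 434213 m, N 5366144 m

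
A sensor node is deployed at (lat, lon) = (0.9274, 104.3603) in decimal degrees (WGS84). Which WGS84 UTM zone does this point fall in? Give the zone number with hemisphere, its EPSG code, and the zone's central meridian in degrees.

Zone 48N (EPSG:32648), central meridian 105°

UTM zone = ⌊(λ + 180)/6⌋ + 1; 104.3603° ∈ [102°, 108°) → zone 48.
Hemisphere: N (φ ≥ 0).
Central meridian λ₀ = 6×48 − 183 = 105°.
EPSG code: 32648.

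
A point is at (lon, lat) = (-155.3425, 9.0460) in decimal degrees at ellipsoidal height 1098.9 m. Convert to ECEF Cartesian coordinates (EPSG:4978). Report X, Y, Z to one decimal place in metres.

WGS84: a = 6378137 m, e² = 0.006694380; N(φ) = a/√(1−e²sin²φ) = 6378664.818 m.
X = (N+h)·cosφ·cosλ = -5725929.802 m; Y = (N+h)·cosφ·sinλ = -2628489.389 m; Z = (N(1−e²)+h)·sinφ = 996359.746 m.

X -5725929.8 m, Y -2628489.4 m, Z 996359.7 m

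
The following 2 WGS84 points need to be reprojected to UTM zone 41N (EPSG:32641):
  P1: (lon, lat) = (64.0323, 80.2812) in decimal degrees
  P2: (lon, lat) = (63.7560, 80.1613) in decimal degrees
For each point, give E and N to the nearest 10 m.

P1: E 519450 m, N 8913150 m; P2: E 514420 m, N 8899680 m

UTM zone 41N: λ₀ = 63°, k₀ = 0.9996.
P1 (80.2812°, 64.0323°) → (519453.756, 8913145.035) m.
P2 (80.1613°, 63.7560°) → (514421.215, 8899683.191) m.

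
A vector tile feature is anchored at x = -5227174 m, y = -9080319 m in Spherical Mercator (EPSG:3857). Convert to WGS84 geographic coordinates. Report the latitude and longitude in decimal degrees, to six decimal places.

R = 6378137 m. λ = x/R = -46.95650297°.
φ = 2·arctan(exp(y/R)) − 90° = 2·arctan(0.24083) − 90° = -62.91859913°.

lat -62.918599°, lon -46.956503°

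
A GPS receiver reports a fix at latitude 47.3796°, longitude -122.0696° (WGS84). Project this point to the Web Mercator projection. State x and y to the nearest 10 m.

x -13588730 m, y 6004260 m

Web Mercator is spherical with R = a = 6378137 m.
x = R·λ = 6378137 × -2.130516437 = -13588725.713 m.
y = R·ln tan(π/4 + φ/2) = 6378137 × 0.941380855 = 6004256.066 m.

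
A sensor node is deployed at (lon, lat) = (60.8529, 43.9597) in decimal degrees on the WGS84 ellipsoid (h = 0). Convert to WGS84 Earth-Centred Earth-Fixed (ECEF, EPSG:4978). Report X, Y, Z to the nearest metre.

X 2239757 m, Y 4016277 m, Z 4404869 m

WGS84: a = 6378137 m, e² = 0.006694380; N(φ) = a/√(1−e²sin²φ) = 6388448.833 m.
X = (N+h)·cosφ·cosλ = 2239757.296 m; Y = (N+h)·cosφ·sinλ = 4016276.675 m; Z = (N(1−e²)+h)·sinφ = 4404869.454 m.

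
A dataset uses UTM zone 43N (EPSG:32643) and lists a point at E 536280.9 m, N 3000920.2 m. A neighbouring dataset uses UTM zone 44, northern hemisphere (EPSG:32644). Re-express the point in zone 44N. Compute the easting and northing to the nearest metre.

UTM 43N → geographic: φ = 27.13030038°, λ = 75.36610033°.
UTM 44N (λ₀ = 81°) forward: E = -58852.135 m, N = 3013423.280 m.

E -58852 m, N 3013423 m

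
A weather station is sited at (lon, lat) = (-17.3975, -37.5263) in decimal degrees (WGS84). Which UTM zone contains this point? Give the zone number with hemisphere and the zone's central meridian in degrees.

Zone 28S, central meridian -15°

UTM zone = ⌊(λ + 180)/6⌋ + 1; -17.3975° ∈ [-18°, -12°) → zone 28.
Hemisphere: S (φ < 0).
Central meridian λ₀ = 6×28 − 183 = -15°.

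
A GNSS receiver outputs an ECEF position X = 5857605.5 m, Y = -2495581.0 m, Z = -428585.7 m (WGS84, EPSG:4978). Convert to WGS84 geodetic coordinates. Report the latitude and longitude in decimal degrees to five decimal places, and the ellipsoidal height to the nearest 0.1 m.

λ = atan2(Y, X) = -23.07600025°; p = √(X²+Y²) = 6367061.1 m.
Bowring's method on WGS84 (a = 6378137 m, b = 6356752.314 m) gives φ = -3.87679955°, h = 3429.399 m.

lat -3.87680°, lon -23.07600°, h 3429.4 m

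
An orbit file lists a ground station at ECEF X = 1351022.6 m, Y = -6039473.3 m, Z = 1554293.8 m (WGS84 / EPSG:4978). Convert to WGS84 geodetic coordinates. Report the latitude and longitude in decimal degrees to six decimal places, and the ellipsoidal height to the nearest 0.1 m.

lat 14.189300°, lon -77.390600°, h 4072.7 m

λ = atan2(Y, X) = -77.39060011°; p = √(X²+Y²) = 6188739.8 m.
Bowring's method on WGS84 (a = 6378137 m, b = 6356752.314 m) gives φ = 14.18930013°, h = 4072.652 m.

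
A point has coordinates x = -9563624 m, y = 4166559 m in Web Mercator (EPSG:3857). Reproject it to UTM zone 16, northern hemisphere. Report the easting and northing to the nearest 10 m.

E 599310 m, N 3875770 m

Web Mercator inverse (R = 6378137 m) → φ = 35.01970281°, λ = -85.91149611°.
UTM 16N forward: E = 599306.023 m, N = 3875769.398 m.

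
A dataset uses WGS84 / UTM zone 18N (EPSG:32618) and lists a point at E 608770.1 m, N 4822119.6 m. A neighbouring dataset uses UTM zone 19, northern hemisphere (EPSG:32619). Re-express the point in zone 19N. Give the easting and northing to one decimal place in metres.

UTM 18N → geographic: φ = 43.54410023°, λ = -73.65359967°.
UTM 19N (λ₀ = -69°) forward: E = 124035.431 m, N = 4831769.380 m.

E 124035.4 m, N 4831769.4 m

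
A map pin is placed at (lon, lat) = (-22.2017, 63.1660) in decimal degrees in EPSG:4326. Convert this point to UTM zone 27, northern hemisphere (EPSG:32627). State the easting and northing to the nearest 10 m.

Zone 27 central meridian λ₀ = 6×27 − 183 = -21°; Δλ = -1.2017°.
Transverse Mercator on WGS84 with k₀ = 0.9996 gives E = 439479.344 m, N = 7004651.023 m.

E 439480 m, N 7004650 m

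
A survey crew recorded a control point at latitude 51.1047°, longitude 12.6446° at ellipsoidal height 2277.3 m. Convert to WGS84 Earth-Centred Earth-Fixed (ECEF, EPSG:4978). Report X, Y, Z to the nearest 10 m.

X 3917040 m, Y 878760 m, Z 4942640 m

WGS84: a = 6378137 m, e² = 0.006694380; N(φ) = a/√(1−e²sin²φ) = 6391108.362 m.
X = (N+h)·cosφ·cosλ = 3917039.191 m; Y = (N+h)·cosφ·sinλ = 878763.986 m; Z = (N(1−e²)+h)·sinφ = 4942638.954 m.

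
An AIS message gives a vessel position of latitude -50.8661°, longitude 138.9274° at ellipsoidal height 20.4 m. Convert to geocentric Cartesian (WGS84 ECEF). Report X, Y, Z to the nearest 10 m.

WGS84: a = 6378137 m, e² = 0.006694380; N(φ) = a/√(1−e²sin²φ) = 6391020.862 m.
X = (N+h)·cosφ·cosλ = -3040847.718 m; Y = (N+h)·cosφ·sinλ = 2650140.762 m; Z = (N(1−e²)+h)·sinφ = -4924172.586 m.

X -3040850 m, Y 2650140 m, Z -4924170 m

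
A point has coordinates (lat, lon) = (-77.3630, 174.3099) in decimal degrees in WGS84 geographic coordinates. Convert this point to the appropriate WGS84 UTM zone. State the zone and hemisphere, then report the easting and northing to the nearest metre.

Longitude 174.3099° lies in the 6° band [174°, 180°), giving zone 60; latitude is south of the equator, so 60S.
Zone 60 central meridian λ₀ = 6×60 − 183 = 177°; Δλ = -2.6901°.
Transverse Mercator on WGS84 with k₀ = 0.9996 gives E = 434324.310 m, N = 1411213.573 m.

Zone 60S: E 434324 m, N 1411214 m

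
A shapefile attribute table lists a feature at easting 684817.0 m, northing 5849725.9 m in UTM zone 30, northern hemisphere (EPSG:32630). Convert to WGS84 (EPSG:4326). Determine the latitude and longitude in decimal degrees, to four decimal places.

Zone 30N: λ₀ = -3°, k₀ = 0.9996, false easting 500000 m.
Meridian distance M = (N − FN)/k₀ = 5852066.7 m.
Inverse transverse Mercator on WGS84 gives φ = 52.76570009°, λ = -0.26060005°.

lat 52.7657°, lon -0.2606°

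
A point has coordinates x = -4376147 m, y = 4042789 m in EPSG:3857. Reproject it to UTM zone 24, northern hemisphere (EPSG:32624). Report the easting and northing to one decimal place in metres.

E 471259.8 m, N 3773742.5 m

Web Mercator inverse (R = 6378137 m) → φ = 34.10410229°, λ = -39.31159736°.
UTM 24N forward: E = 471259.757 m, N = 3773742.5497 m.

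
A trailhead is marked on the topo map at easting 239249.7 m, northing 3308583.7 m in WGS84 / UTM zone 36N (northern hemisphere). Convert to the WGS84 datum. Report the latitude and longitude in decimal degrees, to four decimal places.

lat 29.8803°, lon 30.3002°

Zone 36N: λ₀ = 33°, k₀ = 0.9996, false easting 500000 m.
Meridian distance M = (N − FN)/k₀ = 3309907.7 m.
Inverse transverse Mercator on WGS84 gives φ = 29.88029982°, λ = 30.30020039°.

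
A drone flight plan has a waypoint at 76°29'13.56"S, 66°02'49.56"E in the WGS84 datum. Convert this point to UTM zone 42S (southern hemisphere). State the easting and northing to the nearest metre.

E 423008 m, N 1508532 m

Zone 42 central meridian λ₀ = 6×42 − 183 = 69°; Δλ = -2.9529°.
Transverse Mercator on WGS84 with k₀ = 0.9996 gives E = 423007.946 m, N = 1508531.780 m.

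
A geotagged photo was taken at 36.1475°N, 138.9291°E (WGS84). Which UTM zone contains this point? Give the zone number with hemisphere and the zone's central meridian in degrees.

Zone 54N, central meridian 141°

UTM zone = ⌊(λ + 180)/6⌋ + 1; 138.9291° ∈ [138°, 144°) → zone 54.
Hemisphere: N (φ ≥ 0).
Central meridian λ₀ = 6×54 − 183 = 141°.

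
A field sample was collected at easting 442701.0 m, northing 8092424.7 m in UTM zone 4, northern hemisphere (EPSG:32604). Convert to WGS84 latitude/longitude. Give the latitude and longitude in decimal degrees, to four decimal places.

lat 72.9203°, lon -160.7481°

Zone 4N: λ₀ = -159°, k₀ = 0.9996, false easting 500000 m.
Meridian distance M = (N − FN)/k₀ = 8095663.0 m.
Inverse transverse Mercator on WGS84 gives φ = 72.92030005°, λ = -160.74810123°.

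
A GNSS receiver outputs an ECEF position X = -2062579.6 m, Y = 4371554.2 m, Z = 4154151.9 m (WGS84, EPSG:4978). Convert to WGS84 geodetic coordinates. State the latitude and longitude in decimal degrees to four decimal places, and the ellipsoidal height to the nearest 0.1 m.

λ = atan2(Y, X) = 115.25879954°; p = √(X²+Y²) = 4833706.7 m.
Bowring's method on WGS84 (a = 6378137 m, b = 6356752.314 m) gives φ = 40.86639976°, h = 4489.402 m.

lat 40.8664°, lon 115.2588°, h 4489.4 m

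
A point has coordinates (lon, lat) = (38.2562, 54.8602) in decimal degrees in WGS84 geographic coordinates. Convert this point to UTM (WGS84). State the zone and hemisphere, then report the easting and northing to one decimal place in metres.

Longitude 38.2562° lies in the 6° band [36°, 42°), giving zone 37; latitude is north of the equator, so 37N.
Zone 37 central meridian λ₀ = 6×37 − 183 = 39°; Δλ = -0.7438°.
Transverse Mercator on WGS84 with k₀ = 0.9996 gives E = 452255.370 m, N = 6079488.227 m.

Zone 37N: E 452255.4 m, N 6079488.2 m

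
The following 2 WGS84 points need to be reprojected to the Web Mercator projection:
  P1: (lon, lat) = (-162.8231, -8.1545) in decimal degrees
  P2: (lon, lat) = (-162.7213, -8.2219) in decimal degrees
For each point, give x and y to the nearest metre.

Web Mercator: x = R·λ, y = R·ln tan(π/4+φ/2), R = 6378137 m.
P1 (-8.1545°, -162.8231°) → (-18125384.581, -910834.948) m.
P2 (-8.2219°, -162.7213°) → (-18114052.257, -918415.158) m.

P1: x -18125385 m, y -910835 m; P2: x -18114052 m, y -918415 m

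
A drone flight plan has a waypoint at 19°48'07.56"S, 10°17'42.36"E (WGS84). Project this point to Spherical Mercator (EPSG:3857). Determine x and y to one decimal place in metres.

Web Mercator is spherical with R = a = 6378137 m.
x = R·λ = 6378137 × 0.179683392 = 1146045.290 m.
y = R·ln tan(π/4 + φ/2) = 6378137 × -0.352705129 = -2249601.633 m.

x 1146045.3 m, y -2249601.6 m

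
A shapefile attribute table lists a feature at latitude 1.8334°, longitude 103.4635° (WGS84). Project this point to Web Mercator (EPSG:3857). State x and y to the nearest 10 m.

Web Mercator is spherical with R = a = 6378137 m.
x = R·λ = 6378137 × 1.805778731 = 11517504.136 m.
y = R·ln tan(π/4 + φ/2) = 6378137 × 0.032004329 = 204127.993 m.

x 11517500 m, y 204130 m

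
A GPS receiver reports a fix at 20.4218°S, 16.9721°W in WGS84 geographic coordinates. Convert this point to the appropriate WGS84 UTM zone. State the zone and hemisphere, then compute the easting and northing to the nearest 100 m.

Zone 28S: E 294200 m, N 7740600 m

Longitude -16.9721° lies in the 6° band [-18°, -12°), giving zone 28; latitude is south of the equator, so 28S.
Zone 28 central meridian λ₀ = 6×28 − 183 = -15°; Δλ = -1.9721°.
Transverse Mercator on WGS84 with k₀ = 0.9996 gives E = 294232.133 m, N = 7740605.209 m.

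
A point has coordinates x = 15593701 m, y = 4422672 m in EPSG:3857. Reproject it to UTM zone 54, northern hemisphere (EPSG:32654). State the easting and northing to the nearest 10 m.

E 418070 m, N 4082180 m

Web Mercator inverse (R = 6378137 m) → φ = 36.88200110°, λ = 140.08059944°.
UTM 54N forward: E = 418068.125 m, N = 4082177.047 m.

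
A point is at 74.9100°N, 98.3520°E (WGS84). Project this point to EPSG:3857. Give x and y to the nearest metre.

x 10948495 m, y 12893647 m

Web Mercator is spherical with R = a = 6378137 m.
x = R·λ = 6378137 × 1.716566226 = 10948494.559 m.
y = R·ln tan(π/4 + φ/2) = 6378137 × 2.021538049 = 12893646.624 m.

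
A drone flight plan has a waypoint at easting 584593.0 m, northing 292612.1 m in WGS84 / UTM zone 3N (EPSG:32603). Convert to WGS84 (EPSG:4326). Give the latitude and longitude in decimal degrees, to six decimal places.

lat 2.647100°, lon -164.239000°

Zone 3N: λ₀ = -165°, k₀ = 0.9996, false easting 500000 m.
Meridian distance M = (N − FN)/k₀ = 292729.2 m.
Inverse transverse Mercator on WGS84 gives φ = 2.64709981°, λ = -164.23899987°.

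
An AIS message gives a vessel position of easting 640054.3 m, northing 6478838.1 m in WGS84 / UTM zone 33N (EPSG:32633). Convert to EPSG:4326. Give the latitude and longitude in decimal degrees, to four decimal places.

Zone 33N: λ₀ = 15°, k₀ = 0.9996, false easting 500000 m.
Meridian distance M = (N − FN)/k₀ = 6481430.7 m.
Inverse transverse Mercator on WGS84 gives φ = 58.42780023°, λ = 17.39839998°.

lat 58.4278°, lon 17.3984°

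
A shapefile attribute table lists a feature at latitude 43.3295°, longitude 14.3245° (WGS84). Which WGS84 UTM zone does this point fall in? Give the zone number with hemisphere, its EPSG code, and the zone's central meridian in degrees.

UTM zone = ⌊(λ + 180)/6⌋ + 1; 14.3245° ∈ [12°, 18°) → zone 33.
Hemisphere: N (φ ≥ 0).
Central meridian λ₀ = 6×33 − 183 = 15°.
EPSG code: 32633.

Zone 33N (EPSG:32633), central meridian 15°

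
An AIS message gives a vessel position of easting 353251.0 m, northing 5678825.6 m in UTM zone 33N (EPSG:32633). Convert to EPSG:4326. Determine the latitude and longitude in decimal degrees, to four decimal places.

Zone 33N: λ₀ = 15°, k₀ = 0.9996, false easting 500000 m.
Meridian distance M = (N − FN)/k₀ = 5681098.0 m.
Inverse transverse Mercator on WGS84 gives φ = 51.24190020°, λ = 12.89760070°.

lat 51.2419°, lon 12.8976°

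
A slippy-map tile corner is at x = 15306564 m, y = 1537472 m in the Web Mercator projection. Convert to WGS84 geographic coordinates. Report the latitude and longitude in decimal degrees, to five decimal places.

lat 13.67950°, lon 137.50120°

R = 6378137 m. λ = x/R = 137.50120389°.
φ = 2·arctan(exp(y/R)) − 90° = 2·arctan(1.27259) − 90° = 13.67950133°.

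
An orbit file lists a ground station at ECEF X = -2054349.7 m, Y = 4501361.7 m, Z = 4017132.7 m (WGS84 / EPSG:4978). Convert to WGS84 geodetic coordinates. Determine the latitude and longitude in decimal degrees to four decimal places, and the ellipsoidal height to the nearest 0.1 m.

λ = atan2(Y, X) = 114.53119991°; p = √(X²+Y²) = 4947990.5 m.
Bowring's method on WGS84 (a = 6378137 m, b = 6356752.314 m) gives φ = 39.26050004°, h = 3763.822 m.

lat 39.2605°, lon 114.5312°, h 3763.8 m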